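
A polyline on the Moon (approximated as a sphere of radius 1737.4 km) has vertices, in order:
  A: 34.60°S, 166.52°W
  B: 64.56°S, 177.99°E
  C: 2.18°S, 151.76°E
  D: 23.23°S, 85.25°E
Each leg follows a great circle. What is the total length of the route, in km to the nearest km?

4979 km

Leg A→B: central angle 0.5481 rad, distance 952.2 km.
Leg B→C: central angle 1.1380 rad, distance 1977.2 km.
Leg C→D: central angle 1.1799 rad, distance 2050.0 km.
Total: 952.2 + 1977.2 + 2050.0 ≈ 4979 km.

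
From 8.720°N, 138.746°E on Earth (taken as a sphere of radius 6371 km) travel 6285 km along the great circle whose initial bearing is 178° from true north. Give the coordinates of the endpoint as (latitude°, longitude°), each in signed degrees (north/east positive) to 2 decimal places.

-47.76°, 141.23°

Angular distance δ = d/R = 6285/6371 = 0.98650 rad; initial bearing θ = 3.1067 rad.
sin φ₂ = sin φ₁ cos δ + cos φ₁ sin δ cos θ = (0.1516)(0.5516) + (0.9884)(0.8341)(-0.9994) = -0.7403, so φ₂ = -47.76°.
Δλ = atan2(sin θ sin δ cos φ₁, cos δ − sin φ₁ sin φ₂) = atan2(0.0288, 0.6638) = 2.482°.
λ₂ = 138.746° + 2.482° = 141.23°.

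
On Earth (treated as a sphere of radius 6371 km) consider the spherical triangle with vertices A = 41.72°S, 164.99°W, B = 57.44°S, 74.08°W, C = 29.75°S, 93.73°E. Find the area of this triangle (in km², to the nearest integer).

35373697 km²

Side lengths (central angles): a = 1.6093, b = 1.3659, c = 0.9830 rad; semiperimeter s = 1.9791.
By l'Huilier's theorem, tan(E/4) = √[tan(s/2) tan((s−a)/2) tan((s−b)/2) tan((s−c)/2)], giving spherical excess E = 0.8715 rad.
Area = E·R² = 0.8715 × (6371)² ≈ 35373697 km².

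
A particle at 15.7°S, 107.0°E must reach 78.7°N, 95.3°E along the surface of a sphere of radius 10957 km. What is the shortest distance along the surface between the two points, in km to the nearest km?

In radians: φ₁ = -0.2740, φ₂ = 1.3736, Δλ = -11.700° = -0.2042 rad.
cos c = sin φ₁ sin φ₂ + cos φ₁ cos φ₂ cos Δλ = (-0.2706)(0.9806) + (0.9627)(0.1959)(0.9792) = -0.08064,
so c = arccos(-0.08064) = 1.65152 rad.
Distance = R·c = 10957 × 1.6515 ≈ 18096 km.

18096 km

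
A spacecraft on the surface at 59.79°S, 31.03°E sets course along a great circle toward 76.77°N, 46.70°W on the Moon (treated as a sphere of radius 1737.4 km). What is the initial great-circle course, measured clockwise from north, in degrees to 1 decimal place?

337.2°

With φ₁ = -1.0435, φ₂ = 1.3399, Δλ = -1.3566 rad, the forward-azimuth formula gives
θ = atan2( sin Δλ cos φ₂ , cos φ₁ sin φ₂ − sin φ₁ cos φ₂ cos Δλ ) = atan2(-0.2236, 0.5318) = -22.81°.
Adding 360° brings this into [0°, 360°): 337.2°.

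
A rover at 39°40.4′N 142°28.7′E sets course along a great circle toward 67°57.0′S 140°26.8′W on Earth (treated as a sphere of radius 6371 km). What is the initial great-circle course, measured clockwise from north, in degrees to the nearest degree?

154°

With φ₁ = 0.6924, φ₂ = -1.1860, Δλ = 1.3452 rad, the forward-azimuth formula gives
θ = atan2( sin Δλ cos φ₂ , cos φ₁ sin φ₂ − sin φ₁ cos φ₂ cos Δλ ) = atan2(0.3659, -0.7670) = 154.50°.
So the initial bearing is 154°.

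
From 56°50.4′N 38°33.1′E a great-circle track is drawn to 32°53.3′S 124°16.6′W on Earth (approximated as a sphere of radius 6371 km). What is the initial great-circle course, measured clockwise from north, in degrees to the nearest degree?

327°

Δλ = -162.828° = -2.8419 rad.
y = sin Δλ · cos φ₂ = (-0.2952)(0.8397) = -0.2479
x = cos φ₁ sin φ₂ − sin φ₁ cos φ₂ cos Δλ = (0.5470)(-0.5430) − (0.8371)(0.8397)(-0.9554) = 0.3746
θ = atan2(y, x) = -33.50°; adding 360° gives 327°.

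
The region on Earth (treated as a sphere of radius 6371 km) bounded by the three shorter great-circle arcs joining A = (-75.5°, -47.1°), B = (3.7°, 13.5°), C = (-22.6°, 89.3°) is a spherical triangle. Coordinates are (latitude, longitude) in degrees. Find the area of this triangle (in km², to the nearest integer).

47011345 km²

Side lengths (central angles): a = 1.3682, b = 1.3647, c = 1.5106 rad; semiperimeter s = 2.1217.
By l'Huilier's theorem, tan(E/4) = √[tan(s/2) tan((s−a)/2) tan((s−b)/2) tan((s−c)/2)], giving spherical excess E = 1.1582 rad.
Area = E·R² = 1.1582 × (6371)² ≈ 47011345 km².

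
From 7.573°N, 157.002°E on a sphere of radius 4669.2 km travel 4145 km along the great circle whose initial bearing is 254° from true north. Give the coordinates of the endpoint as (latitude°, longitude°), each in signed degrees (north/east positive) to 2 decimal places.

-7.40°, 108.25°

Angular distance δ = d/R = 4145/4669.2 = 0.88773 rad; initial bearing θ = 4.4331 rad.
sin φ₂ = sin φ₁ cos δ + cos φ₁ sin δ cos θ = (0.1318)(0.6312) + (0.9913)(0.7756)(-0.2756) = -0.1287, so φ₂ = -7.40°.
Δλ = atan2(sin θ sin δ cos φ₁, cos δ − sin φ₁ sin φ₂) = atan2(-0.7391, 0.6481) = -48.751°.
λ₂ = 157.002° − 48.751° = 108.25°.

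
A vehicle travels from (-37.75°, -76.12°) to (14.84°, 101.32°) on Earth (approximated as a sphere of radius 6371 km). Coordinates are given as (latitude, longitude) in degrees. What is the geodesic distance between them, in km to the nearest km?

17455 km

In radians: φ₁ = -0.6589, φ₂ = 0.2590, Δλ = 177.440° = 3.0969 rad.
cos c = sin φ₁ sin φ₂ + cos φ₁ cos φ₂ cos Δλ = (-0.6122)(0.2561) + (0.7907)(0.9666)(-0.9990) = -0.92035,
so c = arccos(-0.92035) = 2.73978 rad.
Distance = R·c = 6371 × 2.7398 ≈ 17455 km.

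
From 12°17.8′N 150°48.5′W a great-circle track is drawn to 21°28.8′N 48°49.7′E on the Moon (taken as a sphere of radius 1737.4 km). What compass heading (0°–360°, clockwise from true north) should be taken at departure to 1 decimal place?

With φ₁ = 0.2146, φ₂ = 0.3749, Δλ = -2.7989 rad, the forward-azimuth formula gives
θ = atan2( sin Δλ cos φ₂ , cos φ₁ sin φ₂ − sin φ₁ cos φ₂ cos Δλ ) = atan2(-0.3127, 0.5444) = -29.87°.
Adding 360° brings this into [0°, 360°): 330.1°.

330.1°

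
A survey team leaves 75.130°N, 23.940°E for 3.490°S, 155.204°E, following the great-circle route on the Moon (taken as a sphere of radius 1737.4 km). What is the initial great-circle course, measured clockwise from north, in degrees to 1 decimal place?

With φ₁ = 1.3113, φ₂ = -0.0609, Δλ = 2.2910 rad, the forward-azimuth formula gives
θ = atan2( sin Δλ cos φ₂ , cos φ₁ sin φ₂ − sin φ₁ cos φ₂ cos Δλ ) = atan2(0.7503, 0.6206) = 50.40°.
So the initial bearing is 50.4°.

50.4°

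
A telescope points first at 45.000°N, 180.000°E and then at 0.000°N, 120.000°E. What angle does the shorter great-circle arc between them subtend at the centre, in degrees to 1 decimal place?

69.3°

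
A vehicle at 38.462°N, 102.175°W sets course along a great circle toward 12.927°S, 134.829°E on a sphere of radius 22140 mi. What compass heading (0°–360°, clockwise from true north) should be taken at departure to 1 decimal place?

With φ₁ = 0.6713, φ₂ = -0.2256, Δλ = -2.1467 rad, the forward-azimuth formula gives
θ = atan2( sin Δλ cos φ₂ , cos φ₁ sin φ₂ − sin φ₁ cos φ₂ cos Δλ ) = atan2(-0.8175, 0.1550) = -79.27°.
Adding 360° brings this into [0°, 360°): 280.7°.

280.7°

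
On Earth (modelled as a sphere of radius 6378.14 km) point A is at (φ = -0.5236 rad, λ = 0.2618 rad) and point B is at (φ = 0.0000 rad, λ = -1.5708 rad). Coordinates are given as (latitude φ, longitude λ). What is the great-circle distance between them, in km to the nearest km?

11461 km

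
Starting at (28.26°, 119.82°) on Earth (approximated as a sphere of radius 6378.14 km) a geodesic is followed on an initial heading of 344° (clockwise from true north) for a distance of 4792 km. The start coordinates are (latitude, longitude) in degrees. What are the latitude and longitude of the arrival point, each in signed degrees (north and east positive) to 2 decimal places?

Angular distance δ = d/R = 4792/6378.14 = 0.75132 rad; initial bearing θ = 6.0039 rad.
sin φ₂ = sin φ₁ cos δ + cos φ₁ sin δ cos θ = (0.4735)(0.7308) + (0.8808)(0.6826)(0.9613) = 0.9240, so φ₂ = 67.51°.
Δλ = atan2(sin θ sin δ cos φ₁, cos δ − sin φ₁ sin φ₂) = atan2(-0.1657, 0.2933) = -29.466°.
λ₂ = 119.820° − 29.466° = 90.35°.

67.51°, 90.35°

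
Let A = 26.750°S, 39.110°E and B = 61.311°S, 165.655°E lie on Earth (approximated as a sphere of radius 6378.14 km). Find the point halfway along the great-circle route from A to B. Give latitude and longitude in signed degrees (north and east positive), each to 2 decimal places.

-61.55°, 71.54°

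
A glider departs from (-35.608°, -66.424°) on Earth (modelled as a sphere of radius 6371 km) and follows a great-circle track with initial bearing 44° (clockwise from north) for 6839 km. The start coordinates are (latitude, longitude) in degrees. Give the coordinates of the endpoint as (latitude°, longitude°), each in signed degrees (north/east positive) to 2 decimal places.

13.66°, -27.50°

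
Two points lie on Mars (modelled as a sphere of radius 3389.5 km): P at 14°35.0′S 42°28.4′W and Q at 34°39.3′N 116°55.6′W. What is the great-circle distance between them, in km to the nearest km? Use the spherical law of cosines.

With latitudes φ₁ = -14.583°, φ₂ = 34.655° and longitude difference Δλ = -74.453°:
cos c = sin φ₁ sin φ₂ + cos φ₁ cos φ₂ cos Δλ = (-0.2518)(0.5686) + (0.9678)(0.8226)(0.2680) = 0.07020,
so c = arccos(0.07020) = 1.50054 rad.
Distance = R·c = 3389.5 × 1.5005 ≈ 5086 km.

5086 km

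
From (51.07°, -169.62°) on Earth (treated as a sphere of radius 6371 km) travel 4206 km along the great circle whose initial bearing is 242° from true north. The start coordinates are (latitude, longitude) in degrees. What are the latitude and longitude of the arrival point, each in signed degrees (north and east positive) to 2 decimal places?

Angular distance δ = d/R = 4206/6371 = 0.66018 rad; initial bearing θ = 4.2237 rad.
sin φ₂ = sin φ₁ cos δ + cos φ₁ sin δ cos θ = (0.7779)(0.7899) + (0.6284)(0.6133)(-0.4695) = 0.4335, so φ₂ = 25.69°.
Δλ = atan2(sin θ sin δ cos φ₁, cos δ − sin φ₁ sin φ₂) = atan2(-0.3402, 0.4526) = -36.933°.
λ₂ = -169.620° − 36.933° = -206.55° → 153.45° after wrapping to (−180°, 180°].

25.69°, 153.45°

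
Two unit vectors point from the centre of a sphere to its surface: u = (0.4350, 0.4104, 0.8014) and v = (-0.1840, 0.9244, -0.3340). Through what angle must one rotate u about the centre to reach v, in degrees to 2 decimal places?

88.19°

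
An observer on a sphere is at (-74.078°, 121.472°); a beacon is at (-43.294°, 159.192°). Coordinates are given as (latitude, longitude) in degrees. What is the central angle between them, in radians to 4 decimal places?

0.6140 rad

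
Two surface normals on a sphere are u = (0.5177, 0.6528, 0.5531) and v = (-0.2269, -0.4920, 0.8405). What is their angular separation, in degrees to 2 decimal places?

88.50°

u·v = 0.0262; |u| = 1.0000, |v| = 1.0000.
cos θ = (u·v)/(|u||v|) = 0.0262, so θ = 88.50°.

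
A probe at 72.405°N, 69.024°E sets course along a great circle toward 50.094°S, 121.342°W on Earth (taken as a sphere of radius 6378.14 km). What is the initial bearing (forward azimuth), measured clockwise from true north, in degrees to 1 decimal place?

17.3°

With φ₁ = 1.2637, φ₂ = -0.8743, Δλ = 2.9607 rad, the forward-azimuth formula gives
θ = atan2( sin Δλ cos φ₂ , cos φ₁ sin φ₂ − sin φ₁ cos φ₂ cos Δλ ) = atan2(0.1154, 0.3697) = 17.34°.
So the initial bearing is 17.3°.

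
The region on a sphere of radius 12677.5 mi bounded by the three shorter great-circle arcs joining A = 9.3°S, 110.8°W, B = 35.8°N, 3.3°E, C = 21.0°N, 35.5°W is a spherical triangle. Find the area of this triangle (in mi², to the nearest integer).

37627337 mi²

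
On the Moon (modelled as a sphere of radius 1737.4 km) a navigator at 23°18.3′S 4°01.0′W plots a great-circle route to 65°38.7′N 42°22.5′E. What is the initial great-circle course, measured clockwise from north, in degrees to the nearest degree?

17°

Δλ = 46.392° = 0.8097 rad.
y = sin Δλ · cos φ₂ = (0.7241)(0.4124) = 0.2986
x = cos φ₁ sin φ₂ − sin φ₁ cos φ₂ cos Δλ = (0.9184)(0.9110) − (-0.3956)(0.4124)(0.6897) = 0.9492
θ = atan2(y, x) = 17.46°, so the bearing is 17°.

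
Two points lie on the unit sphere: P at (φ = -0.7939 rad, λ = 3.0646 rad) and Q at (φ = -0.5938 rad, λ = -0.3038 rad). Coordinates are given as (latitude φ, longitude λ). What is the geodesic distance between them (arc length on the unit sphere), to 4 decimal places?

Let φ₁ = -0.7939 rad, φ₂ = -0.5938 rad, and Δλ = 2.9148 rad.
Haversine: a = sin²(Δφ/2) + cos φ₁ cos φ₂ sin²(Δλ/2) = 0.0100 + (0.7011)(0.8288)(0.9872) = 0.58360.
Central angle c = 2·arcsin(√a) = 1.73878 rad.
On the unit sphere the arc length equals the central angle: 1.7388.

1.7388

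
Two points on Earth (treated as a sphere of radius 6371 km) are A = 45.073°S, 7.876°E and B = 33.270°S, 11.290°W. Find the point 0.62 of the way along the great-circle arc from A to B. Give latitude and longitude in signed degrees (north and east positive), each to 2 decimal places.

-38.11°, -4.76°

Central angle δ = 0.3297 rad. Interpolating on the sphere with fraction f = 0.62:
P = [sin((1−f)δ)·A + sin(fδ)·B] / sin δ = 0.3860·A + 0.6270·B in Cartesian coordinates,
giving P = (0.7841, -0.0653, -0.6172), i.e. latitude -38.11°, longitude -4.76°.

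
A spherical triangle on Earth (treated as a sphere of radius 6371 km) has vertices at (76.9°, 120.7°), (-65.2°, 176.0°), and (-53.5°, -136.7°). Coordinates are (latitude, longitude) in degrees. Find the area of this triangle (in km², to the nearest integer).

Side lengths (central angles): a = 0.4535, b = 2.5190, c = 2.5500 rad; semiperimeter s = 2.7612.
By l'Huilier's theorem, tan(E/4) = √[tan(s/2) tan((s−a)/2) tan((s−b)/2) tan((s−c)/2)], giving spherical excess E = 1.4840 rad.
Area = E·R² = 1.4840 × (6371)² ≈ 60235906 km².

60235906 km²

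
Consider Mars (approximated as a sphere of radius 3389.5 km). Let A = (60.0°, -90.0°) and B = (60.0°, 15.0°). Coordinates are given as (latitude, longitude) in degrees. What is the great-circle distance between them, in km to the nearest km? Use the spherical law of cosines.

2765 km

In radians: φ₁ = 1.0472, φ₂ = 1.0472, Δλ = 105.000° = 1.8326 rad.
cos c = sin φ₁ sin φ₂ + cos φ₁ cos φ₂ cos Δλ = (0.8660)(0.8660) + (0.5000)(0.5000)(-0.2588) = 0.68530,
so c = arccos(0.68530) = 0.81579 rad.
Distance = R·c = 3389.5 × 0.8158 ≈ 2765 km.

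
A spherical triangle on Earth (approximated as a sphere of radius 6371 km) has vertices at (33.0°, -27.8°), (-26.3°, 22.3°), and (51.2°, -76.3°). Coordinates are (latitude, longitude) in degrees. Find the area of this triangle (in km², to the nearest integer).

1402403 km²

Side lengths (central angles): a = 2.0145, b = 0.6878, c = 1.3274 rad; semiperimeter s = 2.0149.
By l'Huilier's theorem, tan(E/4) = √[tan(s/2) tan((s−a)/2) tan((s−b)/2) tan((s−c)/2)], giving spherical excess E = 0.0346 rad.
Area = E·R² = 0.0346 × (6371)² ≈ 1402403 km².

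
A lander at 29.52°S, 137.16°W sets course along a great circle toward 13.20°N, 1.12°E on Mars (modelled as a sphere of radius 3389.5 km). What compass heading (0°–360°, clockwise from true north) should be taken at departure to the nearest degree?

104°

Δλ = 138.280° = 2.4134 rad.
y = sin Δλ · cos φ₂ = (0.6655)(0.9736) = 0.6479
x = cos φ₁ sin φ₂ − sin φ₁ cos φ₂ cos Δλ = (0.8702)(0.2284) − (-0.4927)(0.9736)(-0.7464) = -0.1594
θ = atan2(y, x) = 103.82°, so the bearing is 104°.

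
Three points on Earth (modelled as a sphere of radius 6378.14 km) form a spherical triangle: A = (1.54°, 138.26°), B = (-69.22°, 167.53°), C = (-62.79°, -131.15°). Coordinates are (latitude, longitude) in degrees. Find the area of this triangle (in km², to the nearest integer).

Side lengths (central angles): a = 0.4291, b = 1.5994, c = 1.2826 rad; semiperimeter s = 1.6555.
By l'Huilier's theorem, tan(E/4) = √[tan(s/2) tan((s−a)/2) tan((s−b)/2) tan((s−c)/2)], giving spherical excess E = 0.2545 rad.
Area = E·R² = 0.2545 × (6378.14)² ≈ 10351624 km².

10351624 km²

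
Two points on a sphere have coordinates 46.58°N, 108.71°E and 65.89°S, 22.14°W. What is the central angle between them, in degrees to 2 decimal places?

With latitudes φ₁ = 46.580°, φ₂ = -65.890° and longitude difference Δλ = -130.850°:
Haversine: a = sin²(Δφ/2) + cos φ₁ cos φ₂ sin²(Δλ/2) = 0.6911 + (0.6873)(0.4085)(0.8270) = 0.92331.
Central angle c = 2·arcsin(√a) = 2.58040 rad.
So the angular separation is 147.85°.

147.85°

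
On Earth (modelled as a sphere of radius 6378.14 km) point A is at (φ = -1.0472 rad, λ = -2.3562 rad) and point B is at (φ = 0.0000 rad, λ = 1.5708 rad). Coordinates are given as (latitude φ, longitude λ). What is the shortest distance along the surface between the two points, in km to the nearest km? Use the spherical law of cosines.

12324 km

Let φ₁ = -1.0472 rad, φ₂ = 0.0000 rad, and Δλ = -2.3562 rad.
cos c = sin φ₁ sin φ₂ + cos φ₁ cos φ₂ cos Δλ = (-0.8660)(0.0000) + (0.5000)(1.0000)(-0.7071) = -0.35355,
so c = arccos(-0.35355) = 1.93216 rad.
Distance = R·c = 6378.14 × 1.9322 ≈ 12324 km.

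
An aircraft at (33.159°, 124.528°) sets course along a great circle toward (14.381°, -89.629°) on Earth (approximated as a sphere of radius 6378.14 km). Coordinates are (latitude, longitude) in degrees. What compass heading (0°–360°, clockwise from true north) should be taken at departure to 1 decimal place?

40.1°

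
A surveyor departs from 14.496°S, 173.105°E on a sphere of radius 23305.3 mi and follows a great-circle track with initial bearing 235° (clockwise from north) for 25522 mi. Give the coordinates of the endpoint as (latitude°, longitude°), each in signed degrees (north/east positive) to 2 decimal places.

Angular distance δ = d/R = 25522/23305.3 = 1.09512 rad; initial bearing θ = 4.1015 rad.
sin φ₂ = sin φ₁ cos δ + cos φ₁ sin δ cos θ = (-0.2503)(0.4579) + (0.9682)(0.8890)(-0.5736) = -0.6083, so φ₂ = -37.47°.
Δλ = atan2(sin θ sin δ cos φ₁, cos δ − sin φ₁ sin φ₂) = atan2(-0.7050, 0.3057) = -66.560°.
λ₂ = 173.105° − 66.560° = 106.55°.

-37.47°, 106.55°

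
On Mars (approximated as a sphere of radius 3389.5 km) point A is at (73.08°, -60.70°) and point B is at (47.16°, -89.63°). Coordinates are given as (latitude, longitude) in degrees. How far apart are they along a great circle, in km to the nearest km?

Let φ₁ = 1.2755 rad, φ₂ = 0.8231 rad, and Δλ = -0.5049 rad.
cos c = sin φ₁ sin φ₂ + cos φ₁ cos φ₂ cos Δλ = (0.9567)(0.7333) + (0.2910)(0.6800)(0.8752) = 0.87471,
so c = arccos(0.87471) = 0.50596 rad.
Distance = R·c = 3389.5 × 0.5060 ≈ 1715 km.

1715 km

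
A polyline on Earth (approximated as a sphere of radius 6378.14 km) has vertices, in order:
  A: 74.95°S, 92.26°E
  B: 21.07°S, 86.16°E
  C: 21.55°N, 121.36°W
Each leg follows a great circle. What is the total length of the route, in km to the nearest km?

Leg A→B: central angle 0.9421 rad, distance 6008.7 km.
Leg B→C: central angle 2.6946 rad, distance 17186.7 km.
Total: 6008.7 + 17186.7 ≈ 23195 km.

23195 km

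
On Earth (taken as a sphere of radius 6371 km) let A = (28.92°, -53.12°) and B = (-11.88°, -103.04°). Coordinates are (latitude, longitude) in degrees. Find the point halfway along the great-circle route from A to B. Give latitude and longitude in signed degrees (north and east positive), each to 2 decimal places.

9.38°, -79.57°

Central angle δ = 1.1019 rad. Interpolating on the sphere with fraction f = 0.5:
P = [sin((1−f)δ)·A + sin(fδ)·B] / sin δ = 0.5868·A + 0.5868·B in Cartesian coordinates,
giving P = (0.1787, -0.9703, 0.1630), i.e. latitude 9.38°, longitude -79.57°.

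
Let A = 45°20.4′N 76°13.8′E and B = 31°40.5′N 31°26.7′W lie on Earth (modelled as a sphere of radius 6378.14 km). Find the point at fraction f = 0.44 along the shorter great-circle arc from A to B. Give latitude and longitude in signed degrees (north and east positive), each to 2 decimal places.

54.11°, 22.81°

The central angle between A and B is δ = 1.3777 rad.
With f = 0.44, the slerp weights are sin((1−f)δ)/sin δ = 0.7104 and sin(fδ)/sin δ = 0.5805.
Weighted sum of the unit vectors: (0.7104)·(0.1673,0.6827,0.7113) + (0.5805)·(0.7261,-0.4440,0.5251) = (0.5404, 0.2273, 0.8102).
Converting back: φ = atan2(z, √(x²+y²)) = 54.11°, λ = atan2(y, x) = 22.81°.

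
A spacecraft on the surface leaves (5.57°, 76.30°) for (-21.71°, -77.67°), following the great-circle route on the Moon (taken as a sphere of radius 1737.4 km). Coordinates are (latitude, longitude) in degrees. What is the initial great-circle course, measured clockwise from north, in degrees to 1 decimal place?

Δλ = -153.970° = -2.6873 rad.
y = sin Δλ · cos φ₂ = (-0.4388)(0.9291) = -0.4077
x = cos φ₁ sin φ₂ − sin φ₁ cos φ₂ cos Δλ = (0.9953)(-0.3699) − (0.0971)(0.9291)(-0.8986) = -0.2871
θ = atan2(y, x) = -125.16°; adding 360° gives 234.8°.

234.8°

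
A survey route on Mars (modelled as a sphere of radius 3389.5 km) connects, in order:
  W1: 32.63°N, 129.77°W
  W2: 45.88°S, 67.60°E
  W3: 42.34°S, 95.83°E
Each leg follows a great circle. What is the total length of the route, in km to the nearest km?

Leg W1→W2: central angle 2.8135 rad, distance 9536.2 km.
Leg W2→W3: central angle 0.3572 rad, distance 1210.7 km.
Total: 9536.2 + 1210.7 ≈ 10747 km.

10747 km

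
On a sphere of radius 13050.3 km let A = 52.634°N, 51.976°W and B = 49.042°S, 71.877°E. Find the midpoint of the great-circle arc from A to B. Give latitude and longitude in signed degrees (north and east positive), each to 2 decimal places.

The central angle between A and B is δ = 2.5354 rad.
With f = 0.5, the slerp weights are sin((1−f)δ)/sin δ = 1.6752 and sin(fδ)/sin δ = 1.6752.
Weighted sum of the unit vectors: (1.6752)·(0.3738,-0.4781,0.7948) + (1.6752)·(0.2039,0.6230,-0.7552) = (0.9678, 0.2427, 0.0663).
Converting back: φ = atan2(z, √(x²+y²)) = 3.80°, λ = atan2(y, x) = 14.08°.

3.80°, 14.08°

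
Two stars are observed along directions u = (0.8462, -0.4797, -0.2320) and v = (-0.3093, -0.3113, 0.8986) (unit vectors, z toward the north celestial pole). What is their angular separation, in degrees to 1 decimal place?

108.7°

u·v = -0.3209; |u| = 1.0000, |v| = 1.0000.
cos θ = (u·v)/(|u||v|) = -0.3209, so θ = 108.7°.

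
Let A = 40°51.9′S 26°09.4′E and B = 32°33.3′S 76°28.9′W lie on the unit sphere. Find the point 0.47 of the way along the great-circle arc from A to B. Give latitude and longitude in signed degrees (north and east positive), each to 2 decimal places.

The central angle between A and B is δ = 1.3566 rad.
With f = 0.47, the slerp weights are sin((1−f)δ)/sin δ = 0.6740 and sin(fδ)/sin δ = 0.6092.
Weighted sum of the unit vectors: (0.6740)·(0.6788,0.3334,-0.6543) + (0.6092)·(0.1970,-0.8195,-0.5381) = (0.5776, -0.2745, -0.7688).
Converting back: φ = atan2(z, √(x²+y²)) = -50.25°, λ = atan2(y, x) = -25.42°.

-50.25°, -25.42°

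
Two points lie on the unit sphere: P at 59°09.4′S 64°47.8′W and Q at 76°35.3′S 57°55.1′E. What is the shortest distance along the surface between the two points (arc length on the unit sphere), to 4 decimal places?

In radians: φ₁ = -1.0325, φ₂ = -1.3367, Δλ = 122.715° = 2.1418 rad.
cos c = sin φ₁ sin φ₂ + cos φ₁ cos φ₂ cos Δλ = (-0.8586)(-0.9727) + (0.5127)(0.2319)(-0.5405) = 0.77089,
so c = arccos(0.77089) = 0.69056 rad.
On the unit sphere the arc length equals the central angle: 0.6906.

0.6906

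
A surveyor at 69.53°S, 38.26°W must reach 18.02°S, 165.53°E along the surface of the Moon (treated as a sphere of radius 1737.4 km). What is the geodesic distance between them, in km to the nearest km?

2754 km

With latitudes φ₁ = -69.530°, φ₂ = -18.020° and longitude difference Δλ = -156.210°:
Haversine: a = sin²(Δφ/2) + cos φ₁ cos φ₂ sin²(Δλ/2) = 0.1888 + (0.3497)(0.9509)(0.9575) = 0.50724.
Central angle c = 2·arcsin(√a) = 1.58529 rad.
Distance = R·c = 1737.4 × 1.5853 ≈ 2754 km.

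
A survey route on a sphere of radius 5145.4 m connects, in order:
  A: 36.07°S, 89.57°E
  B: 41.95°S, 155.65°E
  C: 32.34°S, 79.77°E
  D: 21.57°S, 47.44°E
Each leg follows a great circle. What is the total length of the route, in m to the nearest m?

12600 m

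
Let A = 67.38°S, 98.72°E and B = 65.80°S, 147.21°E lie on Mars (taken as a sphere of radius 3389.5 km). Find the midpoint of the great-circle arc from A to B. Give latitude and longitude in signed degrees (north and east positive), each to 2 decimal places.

The central angle between A and B is δ = 0.3287 rad.
With f = 0.5, the slerp weights are sin((1−f)δ)/sin δ = 0.5068 and sin(fδ)/sin δ = 0.5068.
Weighted sum of the unit vectors: (0.5068)·(-0.0583,0.3802,-0.9231) + (0.5068)·(-0.3446,0.2220,-0.9121) = (-0.2042, 0.3052, -0.9301).
Converting back: φ = atan2(z, √(x²+y²)) = -68.46°, λ = atan2(y, x) = 123.79°.

-68.46°, 123.79°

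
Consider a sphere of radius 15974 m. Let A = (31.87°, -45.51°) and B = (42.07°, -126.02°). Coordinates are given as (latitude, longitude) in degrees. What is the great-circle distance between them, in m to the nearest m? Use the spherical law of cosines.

17497 m

With latitudes φ₁ = 31.870°, φ₂ = 42.070° and longitude difference Δλ = -80.510°:
cos c = sin φ₁ sin φ₂ + cos φ₁ cos φ₂ cos Δλ = (0.5280)(0.6700) + (0.8492)(0.7423)(0.1649) = 0.45772,
so c = arccos(0.45772) = 1.09537 rad.
Distance = R·c = 15974 × 1.0954 ≈ 17497 m.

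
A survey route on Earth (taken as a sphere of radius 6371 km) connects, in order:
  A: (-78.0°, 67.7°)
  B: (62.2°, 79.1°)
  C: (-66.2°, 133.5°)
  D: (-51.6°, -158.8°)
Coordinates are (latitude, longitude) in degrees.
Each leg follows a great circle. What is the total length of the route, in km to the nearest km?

Leg A→B: central angle 2.4499 rad, distance 15608.6 km.
Leg B→C: central angle 2.3459 rad, distance 14945.8 km.
Leg C→D: central angle 0.6229 rad, distance 3968.8 km.
Total: 15608.6 + 14945.8 + 3968.8 ≈ 34523 km.

34523 km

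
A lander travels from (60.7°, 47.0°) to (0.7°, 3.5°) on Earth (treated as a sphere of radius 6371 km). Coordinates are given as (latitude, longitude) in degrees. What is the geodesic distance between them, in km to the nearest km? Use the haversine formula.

In radians: φ₁ = 1.0594, φ₂ = 0.0122, Δλ = -43.500° = -0.7592 rad.
Haversine: a = sin²(Δφ/2) + cos φ₁ cos φ₂ sin²(Δλ/2) = 0.2500 + (0.4894)(0.9999)(0.1373) = 0.31719.
Central angle c = 2·arcsin(√a) = 1.19650 rad.
Distance = R·c = 6371 × 1.1965 ≈ 7623 km.

7623 km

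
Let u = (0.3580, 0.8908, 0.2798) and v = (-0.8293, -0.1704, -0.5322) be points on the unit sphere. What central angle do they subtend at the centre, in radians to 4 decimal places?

2.2113 rad

u·v = -0.5976; |u| = 1.0000, |v| = 1.0000.
cos θ = (u·v)/(|u||v|) = -0.5976, so θ = 2.2113 rad.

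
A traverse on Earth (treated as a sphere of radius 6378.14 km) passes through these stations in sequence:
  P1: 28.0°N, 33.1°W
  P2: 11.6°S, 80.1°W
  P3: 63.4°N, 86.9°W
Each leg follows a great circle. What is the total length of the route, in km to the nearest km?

Leg P1→P2: central angle 1.0524 rad, distance 6712.5 km.
Leg P2→P3: central angle 1.3122 rad, distance 8369.3 km.
Total: 6712.5 + 8369.3 ≈ 15082 km.

15082 km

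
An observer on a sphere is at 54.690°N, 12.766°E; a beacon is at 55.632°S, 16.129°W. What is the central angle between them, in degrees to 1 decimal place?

Let φ₁ = 0.9545 rad, φ₂ = -0.9710 rad, and Δλ = -0.5043 rad.
cos c = sin φ₁ sin φ₂ + cos φ₁ cos φ₂ cos Δλ = (0.8160)(-0.8254) + (0.5780)(0.5645)(0.8755) = -0.38792,
so c = arccos(-0.38792) = 1.96917 rad.
So the angular separation is 112.8°.

112.8°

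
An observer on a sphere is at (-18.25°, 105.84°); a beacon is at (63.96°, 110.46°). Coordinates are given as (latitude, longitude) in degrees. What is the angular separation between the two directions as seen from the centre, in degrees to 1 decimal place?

82.3°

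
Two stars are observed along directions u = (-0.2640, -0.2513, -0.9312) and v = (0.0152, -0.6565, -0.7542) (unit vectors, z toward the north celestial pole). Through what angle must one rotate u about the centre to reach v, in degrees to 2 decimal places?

30.31°

u·v = 0.8633; |u| = 1.0000, |v| = 1.0000.
cos θ = (u·v)/(|u||v|) = 0.8633, so θ = 30.31°.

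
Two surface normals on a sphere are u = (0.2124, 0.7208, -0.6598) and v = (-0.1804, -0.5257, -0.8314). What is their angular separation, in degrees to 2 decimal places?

82.45°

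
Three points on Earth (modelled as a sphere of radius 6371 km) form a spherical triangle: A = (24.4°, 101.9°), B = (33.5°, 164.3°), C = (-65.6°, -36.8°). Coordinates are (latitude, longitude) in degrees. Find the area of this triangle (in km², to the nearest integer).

Side lengths (central angles): a = 2.5393, b = 2.2901, c = 0.9523 rad; semiperimeter s = 2.8908.
By l'Huilier's theorem, tan(E/4) = √[tan(s/2) tan((s−a)/2) tan((s−b)/2) tan((s−c)/2)], giving spherical excess E = 2.6925 rad.
Area = E·R² = 2.6925 × (6371)² ≈ 109288638 km².

109288638 km²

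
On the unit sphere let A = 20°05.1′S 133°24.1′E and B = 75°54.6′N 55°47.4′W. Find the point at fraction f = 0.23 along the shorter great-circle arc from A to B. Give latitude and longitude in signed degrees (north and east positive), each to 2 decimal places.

8.40°, 134.70°

The central angle between A and B is δ = 2.1637 rad.
With f = 0.23, the slerp weights are sin((1−f)δ)/sin δ = 1.2004 and sin(fδ)/sin δ = 0.5756.
Weighted sum of the unit vectors: (1.2004)·(-0.6453,0.6824,-0.3434) + (0.5756)·(0.1369,-0.2013,0.9699) = (-0.6958, 0.7032, 0.1461).
Converting back: φ = atan2(z, √(x²+y²)) = 8.40°, λ = atan2(y, x) = 134.70°.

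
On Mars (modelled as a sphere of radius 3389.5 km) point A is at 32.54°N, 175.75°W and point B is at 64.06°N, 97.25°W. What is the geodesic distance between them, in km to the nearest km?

3321 km

With latitudes φ₁ = 32.540°, φ₂ = 64.060° and longitude difference Δλ = 78.500°:
cos c = sin φ₁ sin φ₂ + cos φ₁ cos φ₂ cos Δλ = (0.5379)(0.8993) + (0.8430)(0.4374)(0.1994) = 0.55722,
so c = arccos(0.55722) = 0.97977 rad.
Distance = R·c = 3389.5 × 0.9798 ≈ 3321 km.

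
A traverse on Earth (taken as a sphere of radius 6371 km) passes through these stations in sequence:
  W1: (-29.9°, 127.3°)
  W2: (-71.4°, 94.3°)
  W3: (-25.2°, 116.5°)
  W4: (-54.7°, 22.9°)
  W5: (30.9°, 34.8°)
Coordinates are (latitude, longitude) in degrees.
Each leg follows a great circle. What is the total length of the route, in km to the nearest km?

27907 km

Leg W1→W2: central angle 0.7893 rad, distance 5028.6 km.
Leg W2→W3: central angle 0.8356 rad, distance 5323.5 km.
Leg W3→W4: central angle 1.2507 rad, distance 7968.2 km.
Leg W4→W5: central angle 1.5047 rad, distance 9586.3 km.
Total: 5028.6 + 5323.5 + 7968.2 + 9586.3 ≈ 27907 km.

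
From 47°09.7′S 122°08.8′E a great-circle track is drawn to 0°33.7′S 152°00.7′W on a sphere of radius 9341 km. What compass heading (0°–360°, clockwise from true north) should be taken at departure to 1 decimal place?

87.3°

Δλ = 85.842° = 1.4982 rad.
y = sin Δλ · cos φ₂ = (0.9974)(1.0000) = 0.9973
x = cos φ₁ sin φ₂ − sin φ₁ cos φ₂ cos Δλ = (0.6799)(-0.0098) − (-0.7333)(1.0000)(0.0725) = 0.0465
θ = atan2(y, x) = 87.33°, so the bearing is 87.3°.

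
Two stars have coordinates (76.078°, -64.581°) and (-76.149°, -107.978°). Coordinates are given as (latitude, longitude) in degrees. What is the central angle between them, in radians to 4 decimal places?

In radians: φ₁ = 1.3278, φ₂ = -1.3291, Δλ = -43.397° = -0.7574 rad.
cos c = sin φ₁ sin φ₂ + cos φ₁ cos φ₂ cos Δλ = (0.9706)(-0.9709) + (0.2406)(0.2394)(0.7266) = -0.90055,
so c = arccos(-0.90055) = 2.69182 rad.
So the angular separation is 2.6918 rad.

2.6918 rad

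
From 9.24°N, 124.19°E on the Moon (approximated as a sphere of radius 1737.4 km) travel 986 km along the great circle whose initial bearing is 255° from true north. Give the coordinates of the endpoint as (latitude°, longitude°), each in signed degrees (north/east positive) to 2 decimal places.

-0.11°, 92.91°

Angular distance δ = d/R = 986/1737.4 = 0.56751 rad; initial bearing θ = 4.4506 rad.
sin φ₂ = sin φ₁ cos δ + cos φ₁ sin δ cos θ = (0.1606)(0.8432) + (0.9870)(0.5375)(-0.2588) = -0.0019, so φ₂ = -0.11°.
Δλ = atan2(sin θ sin δ cos φ₁, cos δ − sin φ₁ sin φ₂) = atan2(-0.5125, 0.8435) = -31.280°.
λ₂ = 124.190° − 31.280° = 92.91°.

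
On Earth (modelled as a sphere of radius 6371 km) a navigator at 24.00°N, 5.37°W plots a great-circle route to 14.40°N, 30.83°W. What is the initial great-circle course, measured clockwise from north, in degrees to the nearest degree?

253°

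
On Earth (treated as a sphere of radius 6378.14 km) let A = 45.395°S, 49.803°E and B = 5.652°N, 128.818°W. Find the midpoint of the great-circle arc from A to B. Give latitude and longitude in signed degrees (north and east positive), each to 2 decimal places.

The central angle between A and B is δ = 2.4476 rad.
With f = 0.5, the slerp weights are sin((1−f)δ)/sin δ = 1.4703 and sin(fδ)/sin δ = 1.4703.
Weighted sum of the unit vectors: (1.4703)·(0.4532,0.5364,-0.7120) + (1.4703)·(-0.6238,-0.7754,0.0985) = (-0.2508, -0.3514, -0.9020).
Converting back: φ = atan2(z, √(x²+y²)) = -64.42°, λ = atan2(y, x) = -125.52°.

-64.42°, -125.52°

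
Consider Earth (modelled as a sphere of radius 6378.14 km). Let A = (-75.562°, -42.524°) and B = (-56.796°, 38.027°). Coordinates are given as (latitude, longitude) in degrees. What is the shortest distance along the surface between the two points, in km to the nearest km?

3743 km

Let φ₁ = -1.3188 rad, φ₂ = -0.9913 rad, and Δλ = 1.4059 rad.
cos c = sin φ₁ sin φ₂ + cos φ₁ cos φ₂ cos Δλ = (-0.9684)(-0.8367) + (0.2493)(0.5476)(0.1642) = 0.83272,
so c = arccos(0.83272) = 0.58680 rad.
Distance = R·c = 6378.14 × 0.5868 ≈ 3743 km.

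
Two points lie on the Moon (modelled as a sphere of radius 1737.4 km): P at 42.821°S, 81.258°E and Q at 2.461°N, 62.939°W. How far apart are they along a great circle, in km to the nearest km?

Let φ₁ = -0.7474 rad, φ₂ = 0.0430 rad, and Δλ = -2.5167 rad.
Haversine: a = sin²(Δφ/2) + cos φ₁ cos φ₂ sin²(Δλ/2) = 0.1482 + (0.7335)(0.9991)(0.9055) = 0.81176.
Central angle c = 2·arcsin(√a) = 2.24403 rad.
Distance = R·c = 1737.4 × 2.2440 ≈ 3899 km.

3899 km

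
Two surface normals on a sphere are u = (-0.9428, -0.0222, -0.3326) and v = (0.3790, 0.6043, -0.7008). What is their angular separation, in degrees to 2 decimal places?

u·v = -0.1377; |u| = 1.0000, |v| = 1.0000.
cos θ = (u·v)/(|u||v|) = -0.1377, so θ = 97.91°.

97.91°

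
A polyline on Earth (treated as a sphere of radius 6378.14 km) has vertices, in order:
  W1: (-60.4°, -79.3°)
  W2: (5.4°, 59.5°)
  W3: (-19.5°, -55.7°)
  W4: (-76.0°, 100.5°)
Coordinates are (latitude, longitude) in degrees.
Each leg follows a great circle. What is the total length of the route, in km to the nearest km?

Leg W1→W2: central angle 2.0396 rad, distance 13008.9 km.
Leg W2→W3: central angle 2.0164 rad, distance 12860.8 km.
Leg W3→W4: central angle 1.4553 rad, distance 9282.1 km.
Total: 13008.9 + 12860.8 + 9282.1 ≈ 35152 km.

35152 km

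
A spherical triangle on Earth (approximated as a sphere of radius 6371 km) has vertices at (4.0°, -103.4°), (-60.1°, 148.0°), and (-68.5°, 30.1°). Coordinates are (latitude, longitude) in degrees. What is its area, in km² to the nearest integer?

41091123 km²

Side lengths (central angles): a = 0.7654, b = 1.8929, c = 1.7917 rad; semiperimeter s = 2.2250.
By l'Huilier's theorem, tan(E/4) = √[tan(s/2) tan((s−a)/2) tan((s−b)/2) tan((s−c)/2)], giving spherical excess E = 1.0124 rad.
Area = E·R² = 1.0124 × (6371)² ≈ 41091123 km².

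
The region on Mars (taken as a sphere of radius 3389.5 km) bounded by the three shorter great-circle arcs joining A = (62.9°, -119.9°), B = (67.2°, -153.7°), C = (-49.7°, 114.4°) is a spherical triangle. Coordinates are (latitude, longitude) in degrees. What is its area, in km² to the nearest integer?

Side lengths (central angles): a = 2.3623, b = 2.5884, c = 0.2562 rad; semiperimeter s = 2.6035.
By l'Huilier's theorem, tan(E/4) = √[tan(s/2) tan((s−a)/2) tan((s−b)/2) tan((s−c)/2)], giving spherical excess E = 0.3541 rad.
Area = E·R² = 0.3541 × (3389.5)² ≈ 4067756 km².

4067756 km²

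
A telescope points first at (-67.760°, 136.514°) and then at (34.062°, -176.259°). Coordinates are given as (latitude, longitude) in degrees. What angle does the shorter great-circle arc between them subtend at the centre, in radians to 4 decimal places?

In radians: φ₁ = -1.1826, φ₂ = 0.5945, Δλ = 47.227° = 0.8243 rad.
cos c = sin φ₁ sin φ₂ + cos φ₁ cos φ₂ cos Δλ = (-0.9256)(0.5601) + (0.3785)(0.8284)(0.6791) = -0.30549,
so c = arccos(-0.30549) = 1.88125 rad.
So the angular separation is 1.8813 rad.

1.8813 rad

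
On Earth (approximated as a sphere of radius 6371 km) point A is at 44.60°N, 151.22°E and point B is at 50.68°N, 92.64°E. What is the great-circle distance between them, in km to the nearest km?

4324 km

Let φ₁ = 0.7784 rad, φ₂ = 0.8845 rad, and Δλ = -1.0224 rad.
Haversine: a = sin²(Δφ/2) + cos φ₁ cos φ₂ sin²(Δλ/2) = 0.0028 + (0.7120)(0.6337)(0.2393) = 0.11080.
Central angle c = 2·arcsin(√a) = 0.67868 rad.
Distance = R·c = 6371 × 0.6787 ≈ 4324 km.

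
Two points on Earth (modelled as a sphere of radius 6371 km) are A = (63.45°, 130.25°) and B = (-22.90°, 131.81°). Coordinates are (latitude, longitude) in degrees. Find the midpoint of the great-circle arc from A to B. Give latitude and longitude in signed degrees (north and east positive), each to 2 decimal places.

20.28°, 131.30°

The central angle between A and B is δ = 1.5072 rad.
With f = 0.5, the slerp weights are sin((1−f)δ)/sin δ = 0.6857 and sin(fδ)/sin δ = 0.6857.
Weighted sum of the unit vectors: (0.6857)·(-0.2888,0.3411,0.8945) + (0.6857)·(-0.6141,0.6866,-0.3891) = (-0.6191, 0.7047, 0.3466).
Converting back: φ = atan2(z, √(x²+y²)) = 20.28°, λ = atan2(y, x) = 131.30°.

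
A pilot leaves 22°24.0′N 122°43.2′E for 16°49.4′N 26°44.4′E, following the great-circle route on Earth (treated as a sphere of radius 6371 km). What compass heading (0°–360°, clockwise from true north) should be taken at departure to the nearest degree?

With φ₁ = 0.3910, φ₂ = 0.2936, Δλ = -1.6752 rad, the forward-azimuth formula gives
θ = atan2( sin Δλ cos φ₂ , cos φ₁ sin φ₂ − sin φ₁ cos φ₂ cos Δλ ) = atan2(-0.9520, 0.3056) = -72.20°.
Adding 360° brings this into [0°, 360°): 288°.

288°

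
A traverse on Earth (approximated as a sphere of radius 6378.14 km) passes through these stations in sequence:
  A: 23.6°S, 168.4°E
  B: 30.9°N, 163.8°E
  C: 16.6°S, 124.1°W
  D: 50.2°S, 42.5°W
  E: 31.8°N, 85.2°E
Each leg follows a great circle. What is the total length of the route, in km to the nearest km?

Leg A→B: central angle 0.9543 rad, distance 6086.7 km.
Leg B→C: central angle 1.4646 rad, distance 9341.2 km.
Leg C→D: central angle 1.2565 rad, distance 8014.4 km.
Leg D→E: central angle 2.4002 rad, distance 15308.9 km.
Total: 6086.7 + 9341.2 + 8014.4 + 15308.9 ≈ 38751 km.

38751 km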